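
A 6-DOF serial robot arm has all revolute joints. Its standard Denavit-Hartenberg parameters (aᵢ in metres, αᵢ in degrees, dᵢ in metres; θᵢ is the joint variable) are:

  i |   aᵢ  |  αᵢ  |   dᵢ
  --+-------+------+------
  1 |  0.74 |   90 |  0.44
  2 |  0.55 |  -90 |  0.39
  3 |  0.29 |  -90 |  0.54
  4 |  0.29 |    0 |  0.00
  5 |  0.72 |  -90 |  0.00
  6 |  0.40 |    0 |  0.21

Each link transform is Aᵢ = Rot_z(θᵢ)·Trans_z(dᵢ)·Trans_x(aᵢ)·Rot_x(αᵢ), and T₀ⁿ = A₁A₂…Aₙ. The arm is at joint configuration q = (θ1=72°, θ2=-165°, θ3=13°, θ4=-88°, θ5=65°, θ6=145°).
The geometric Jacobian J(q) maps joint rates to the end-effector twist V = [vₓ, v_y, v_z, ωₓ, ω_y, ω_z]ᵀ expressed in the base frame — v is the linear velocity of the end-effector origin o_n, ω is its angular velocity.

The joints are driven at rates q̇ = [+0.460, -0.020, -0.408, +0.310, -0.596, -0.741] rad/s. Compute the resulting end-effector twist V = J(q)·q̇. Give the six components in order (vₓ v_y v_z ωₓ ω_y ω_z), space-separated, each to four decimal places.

o_n = [0.3206, -0.4578, -0.6661]
J₁: ẑ×o_n = [0.4578, 0.3206, -0.0000], ω = ẑ
J2: z=[0.9511, -0.3090, 0.0000] o=[0.2287, 0.7038, 0.4400] → [0.3418, 1.0519, -1.0763, 0.9511, -0.3090, 0.0000]
J3: z=[0.0800, 0.2462, -0.9659] o=[0.4354, 0.0780, 0.2976] → [-0.7547, 0.1880, -0.0146, 0.0800, 0.2462, -0.9659]
J4: z=[-0.8595, 0.5077, 0.0582] o=[0.3322, -0.0285, -0.2971] → [-0.1624, -0.3178, 0.3749, -0.8595, 0.5077, 0.0582]
J5: z=[-0.8595, 0.5077, 0.0582] o=[0.3503, 0.0345, -0.5796] → [-0.0153, -0.0761, 0.4382, -0.8595, 0.5077, 0.0582]
J6: z=[-0.2709, -0.5492, 0.7906] o=[0.0382, -0.4434, -1.0185] → [-0.1822, 0.3187, 0.1589, -0.2709, -0.5492, 0.7906]
V = J·q̇ = [0.6054, -0.2396, -0.2352, 0.3949, 0.1675, 0.2516]

0.6054 -0.2396 -0.2352 0.3949 0.1675 0.2516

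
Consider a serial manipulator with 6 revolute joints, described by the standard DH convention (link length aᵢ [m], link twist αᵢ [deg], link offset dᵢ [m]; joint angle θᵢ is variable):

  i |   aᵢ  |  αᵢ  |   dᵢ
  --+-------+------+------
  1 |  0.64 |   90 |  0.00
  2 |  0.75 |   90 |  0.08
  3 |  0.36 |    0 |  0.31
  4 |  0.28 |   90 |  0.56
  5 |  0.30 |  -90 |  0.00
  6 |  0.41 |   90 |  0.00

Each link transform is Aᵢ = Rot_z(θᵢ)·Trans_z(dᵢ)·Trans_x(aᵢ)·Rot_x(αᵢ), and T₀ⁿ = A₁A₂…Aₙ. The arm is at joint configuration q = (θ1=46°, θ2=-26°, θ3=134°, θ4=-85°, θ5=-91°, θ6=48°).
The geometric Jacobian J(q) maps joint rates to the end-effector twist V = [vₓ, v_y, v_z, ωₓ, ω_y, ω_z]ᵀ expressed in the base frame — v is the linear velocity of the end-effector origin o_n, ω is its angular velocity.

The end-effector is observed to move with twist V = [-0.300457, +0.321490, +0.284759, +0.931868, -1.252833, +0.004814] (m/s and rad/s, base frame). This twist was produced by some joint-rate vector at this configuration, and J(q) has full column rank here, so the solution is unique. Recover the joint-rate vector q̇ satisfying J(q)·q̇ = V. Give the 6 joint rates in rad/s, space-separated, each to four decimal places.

0.2440 0.7710 0.1280 0.2070 -0.5980 0.5000

o_n = [1.1679, 0.1403, -0.4618]
J₁: ẑ×o_n = [-0.1403, 1.1679, 0.0000], ω = ẑ
J2: z=[0.7193, -0.6947, 0.0000] o=[0.4446, 0.4604, 0.0000] → [0.3208, 0.3322, 0.2722, 0.7193, -0.6947, 0.0000]
J3: z=[-0.3045, -0.3153, -0.8988] o=[0.9704, 0.8897, -0.3288] → [-0.6316, -0.2180, 0.2905, -0.3045, -0.3153, -0.8988]
J4: z=[-0.3045, -0.3153, -0.8988] o=[0.9061, 0.4504, -0.4978] → [-0.2900, -0.2243, 0.1769, -0.3045, -0.3153, -0.8988]
J5: z=[-0.0007, 0.9437, -0.3308] o=[1.0023, 0.2458, -1.0816] → [0.5500, -0.0543, -0.1561, -0.0007, 0.9437, -0.3308]
J6: z=[0.9577, -0.0946, -0.2719] o=[1.0887, 0.3409, -0.8105] → [-0.0875, -0.3555, -0.1846, 0.9577, -0.0946, -0.2719]
q̇ = J⁺·V = [0.2440, 0.7710, 0.1280, 0.2070, -0.5980, 0.5000]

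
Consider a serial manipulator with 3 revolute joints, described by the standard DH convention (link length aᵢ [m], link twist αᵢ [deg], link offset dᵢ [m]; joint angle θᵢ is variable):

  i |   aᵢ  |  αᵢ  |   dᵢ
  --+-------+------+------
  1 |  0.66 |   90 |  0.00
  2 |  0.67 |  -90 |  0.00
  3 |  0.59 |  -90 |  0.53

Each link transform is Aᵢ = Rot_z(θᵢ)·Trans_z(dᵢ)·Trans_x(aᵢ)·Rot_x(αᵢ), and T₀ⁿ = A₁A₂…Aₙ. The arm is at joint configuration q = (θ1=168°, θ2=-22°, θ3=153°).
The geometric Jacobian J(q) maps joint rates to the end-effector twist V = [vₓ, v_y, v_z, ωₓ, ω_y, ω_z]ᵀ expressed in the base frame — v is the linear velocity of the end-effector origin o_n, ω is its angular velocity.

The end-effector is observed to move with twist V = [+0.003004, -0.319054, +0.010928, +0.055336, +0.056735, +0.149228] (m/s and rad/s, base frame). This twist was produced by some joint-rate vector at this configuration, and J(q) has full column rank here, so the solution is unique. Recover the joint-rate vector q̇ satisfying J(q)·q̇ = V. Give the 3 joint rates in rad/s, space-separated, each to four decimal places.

o_n = [-1.0263, -0.0557, 0.4373]
J₁: ẑ×o_n = [0.0557, -1.0263, 0.0000], ω = ẑ
J2: z=[0.2079, 0.9781, 0.0000] o=[-0.6456, 0.1372, 0.0000] → [0.4278, -0.0909, 0.3323, 0.2079, 0.9781, 0.0000]
J3: z=[-0.3664, 0.0779, 0.9272] o=[-1.2532, 0.2664, -0.2510] → [0.3522, 0.4626, 0.1003, -0.3664, 0.0779, 0.9272]
q̇ = J⁺·V = [0.2540, 0.0670, -0.1130]

0.2540 0.0670 -0.1130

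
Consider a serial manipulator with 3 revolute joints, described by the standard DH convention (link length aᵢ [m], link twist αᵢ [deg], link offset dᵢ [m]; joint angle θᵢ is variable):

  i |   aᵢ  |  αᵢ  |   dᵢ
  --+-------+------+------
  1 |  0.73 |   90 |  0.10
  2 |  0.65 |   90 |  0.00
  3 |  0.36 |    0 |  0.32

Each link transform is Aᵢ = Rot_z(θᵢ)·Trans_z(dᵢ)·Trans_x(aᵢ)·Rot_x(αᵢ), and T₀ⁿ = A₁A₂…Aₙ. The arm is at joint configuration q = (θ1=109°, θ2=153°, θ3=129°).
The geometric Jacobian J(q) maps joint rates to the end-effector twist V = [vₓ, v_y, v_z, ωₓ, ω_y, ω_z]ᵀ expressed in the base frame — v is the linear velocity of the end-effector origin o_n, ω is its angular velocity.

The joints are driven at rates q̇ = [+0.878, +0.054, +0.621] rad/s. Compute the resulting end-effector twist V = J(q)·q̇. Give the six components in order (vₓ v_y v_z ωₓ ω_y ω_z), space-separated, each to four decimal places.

o_n = [0.1024, 0.5619, 0.5774]
J₁: ẑ×o_n = [-0.5619, 0.1024, 0.0000], ω = ẑ
J2: z=[0.9455, 0.3256, 0.0000] o=[-0.2377, 0.6902, 0.1000] → [0.1554, -0.4514, -0.2320, 0.9455, 0.3256, 0.0000]
J3: z=[-0.1478, 0.4293, 0.8910] o=[-0.0491, 0.1426, 0.3951] → [-0.2954, 0.1619, -0.1270, -0.1478, 0.4293, 0.8910]
V = J·q̇ = [-0.6684, 0.1661, -0.0914, -0.0407, 0.2841, 1.4313]

-0.6684 0.1661 -0.0914 -0.0407 0.2841 1.4313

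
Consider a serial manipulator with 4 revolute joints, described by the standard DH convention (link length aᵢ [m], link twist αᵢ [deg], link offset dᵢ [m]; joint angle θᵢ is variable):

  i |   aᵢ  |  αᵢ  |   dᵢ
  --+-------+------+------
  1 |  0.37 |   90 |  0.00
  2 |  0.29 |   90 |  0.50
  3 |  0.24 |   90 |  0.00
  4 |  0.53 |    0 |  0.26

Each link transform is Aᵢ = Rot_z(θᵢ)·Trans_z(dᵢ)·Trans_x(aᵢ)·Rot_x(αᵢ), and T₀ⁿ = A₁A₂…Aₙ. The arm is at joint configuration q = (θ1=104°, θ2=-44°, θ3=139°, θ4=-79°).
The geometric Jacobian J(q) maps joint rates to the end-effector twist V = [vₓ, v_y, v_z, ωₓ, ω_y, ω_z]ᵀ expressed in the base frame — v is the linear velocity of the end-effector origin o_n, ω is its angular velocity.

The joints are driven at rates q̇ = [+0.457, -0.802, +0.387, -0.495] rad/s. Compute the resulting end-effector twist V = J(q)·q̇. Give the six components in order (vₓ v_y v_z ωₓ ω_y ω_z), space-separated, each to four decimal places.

o_n = [0.6804, 1.0740, 0.2331]
J₁: ẑ×o_n = [-1.0740, 0.6804, 0.0000], ω = ẑ
J2: z=[0.9703, 0.2419, 0.0000] o=[-0.0895, 0.3590, 0.0000] → [0.0564, -0.2262, 0.5075, 0.9703, 0.2419, 0.0000]
J3: z=[0.1681, -0.6740, -0.7193] o=[0.3452, 0.6824, -0.2015] → [-0.0112, -0.3142, 0.2918, 0.1681, -0.6740, -0.7193]
J4: z=[0.6181, 0.6405, -0.4557] o=[0.5295, 0.5941, -0.0756] → [0.4165, -0.2596, 0.2000, 0.6181, 0.6405, -0.4557]
V = J·q̇ = [-0.7466, 0.4993, -0.3931, -1.0191, -0.7719, 0.4042]

-0.7466 0.4993 -0.3931 -1.0191 -0.7719 0.4042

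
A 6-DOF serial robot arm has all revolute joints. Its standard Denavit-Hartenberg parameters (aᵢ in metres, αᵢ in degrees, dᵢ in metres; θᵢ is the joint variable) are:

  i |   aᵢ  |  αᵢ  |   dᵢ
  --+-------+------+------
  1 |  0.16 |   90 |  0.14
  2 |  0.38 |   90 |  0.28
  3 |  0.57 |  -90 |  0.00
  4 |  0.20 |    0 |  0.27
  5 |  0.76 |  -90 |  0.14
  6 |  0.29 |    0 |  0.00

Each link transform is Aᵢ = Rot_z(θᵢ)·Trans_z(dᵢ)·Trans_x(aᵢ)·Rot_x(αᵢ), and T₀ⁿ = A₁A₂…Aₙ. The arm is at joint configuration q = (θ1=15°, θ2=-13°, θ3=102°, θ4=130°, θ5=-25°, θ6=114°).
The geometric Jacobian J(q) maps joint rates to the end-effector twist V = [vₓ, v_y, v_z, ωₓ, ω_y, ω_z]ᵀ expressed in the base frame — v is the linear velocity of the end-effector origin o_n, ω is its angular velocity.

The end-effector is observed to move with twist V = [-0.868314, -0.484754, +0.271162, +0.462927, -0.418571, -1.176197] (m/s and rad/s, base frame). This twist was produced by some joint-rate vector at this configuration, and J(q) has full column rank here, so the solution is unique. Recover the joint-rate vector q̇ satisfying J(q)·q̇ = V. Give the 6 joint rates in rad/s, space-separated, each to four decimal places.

-0.2690 0.7720 0.7130 0.3540 -0.8250 0.3660

o_n = [0.6272, -0.3694, 0.8529]
J₁: ẑ×o_n = [0.3694, 0.6272, -0.0000], ω = ẑ
J2: z=[0.2588, -0.9659, 0.0000] o=[0.1545, 0.0414, 0.1400] → [-0.6886, -0.1845, 0.3502, 0.2588, -0.9659, 0.0000]
J3: z=[-0.2173, -0.0582, -0.9744] o=[0.5847, -0.1332, 0.0545] → [-0.2766, 0.1321, 0.0538, -0.2173, -0.0582, -0.9744]
J4: z=[-0.9744, -0.0458, 0.2200] o=[0.6174, -0.7017, 0.0812] → [-0.1085, 0.7541, -0.3233, -0.9744, -0.0458, 0.2200]
J5: z=[-0.9744, -0.0458, 0.2200] o=[0.3802, -0.5769, 0.2839] → [-0.0718, 0.6088, -0.1909, -0.9744, -0.0458, 0.2200]
J6: z=[-0.1118, 0.9482, -0.2974] o=[0.3920, -0.3444, 1.0208] → [-0.1666, -0.0887, -0.2202, -0.1118, 0.9482, -0.2974]
q̇ = J⁺·V = [-0.2690, 0.7720, 0.7130, 0.3540, -0.8250, 0.3660]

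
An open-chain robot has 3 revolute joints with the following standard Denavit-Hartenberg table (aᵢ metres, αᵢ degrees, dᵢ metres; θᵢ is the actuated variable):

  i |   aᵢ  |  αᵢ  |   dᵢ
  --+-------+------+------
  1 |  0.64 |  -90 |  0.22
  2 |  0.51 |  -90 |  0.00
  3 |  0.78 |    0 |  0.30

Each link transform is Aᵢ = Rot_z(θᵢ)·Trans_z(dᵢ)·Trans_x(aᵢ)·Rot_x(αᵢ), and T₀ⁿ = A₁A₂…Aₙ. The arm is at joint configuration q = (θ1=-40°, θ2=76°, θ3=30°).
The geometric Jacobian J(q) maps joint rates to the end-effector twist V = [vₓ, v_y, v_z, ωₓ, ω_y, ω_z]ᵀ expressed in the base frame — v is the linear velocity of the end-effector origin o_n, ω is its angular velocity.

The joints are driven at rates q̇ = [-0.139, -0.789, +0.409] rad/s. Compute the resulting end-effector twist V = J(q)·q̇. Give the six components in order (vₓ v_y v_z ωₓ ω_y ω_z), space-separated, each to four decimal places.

0.4336 -0.8399 0.1514 -0.8112 -0.3493 -0.2379

o_n = [0.2363, -0.7074, -1.0029]
J₁: ẑ×o_n = [0.7074, 0.2363, -0.0000], ω = ẑ
J2: z=[0.6428, 0.7660, 0.0000] o=[0.4903, -0.4114, 0.2200] → [-0.9368, 0.7860, 0.0043, 0.6428, 0.7660, 0.0000]
J3: z=[-0.7433, 0.6237, -0.2419] o=[0.5848, -0.4907, -0.2749] → [-0.5065, -0.4568, 0.3784, -0.7433, 0.6237, -0.2419]
V = J·q̇ = [0.4336, -0.8399, 0.1514, -0.8112, -0.3493, -0.2379]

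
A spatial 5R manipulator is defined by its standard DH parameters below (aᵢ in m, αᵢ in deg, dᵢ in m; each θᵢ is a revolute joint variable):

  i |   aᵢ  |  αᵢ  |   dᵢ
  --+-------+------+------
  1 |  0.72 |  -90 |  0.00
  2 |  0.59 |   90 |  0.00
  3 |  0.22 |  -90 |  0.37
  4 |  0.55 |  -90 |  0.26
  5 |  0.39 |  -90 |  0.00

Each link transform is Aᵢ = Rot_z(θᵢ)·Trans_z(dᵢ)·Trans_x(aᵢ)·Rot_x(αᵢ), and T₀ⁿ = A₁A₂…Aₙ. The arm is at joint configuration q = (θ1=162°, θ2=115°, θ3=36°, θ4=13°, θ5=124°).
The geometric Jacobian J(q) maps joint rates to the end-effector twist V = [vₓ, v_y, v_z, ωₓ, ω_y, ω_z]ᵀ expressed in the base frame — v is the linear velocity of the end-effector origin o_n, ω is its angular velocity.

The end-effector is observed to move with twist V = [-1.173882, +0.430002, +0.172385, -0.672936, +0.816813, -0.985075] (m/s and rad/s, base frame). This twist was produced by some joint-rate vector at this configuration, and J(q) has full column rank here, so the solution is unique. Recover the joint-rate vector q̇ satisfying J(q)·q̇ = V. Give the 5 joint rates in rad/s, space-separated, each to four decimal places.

-0.8800 -0.9240 0.9370 0.4530 0.0860

o_n = [-0.5934, -0.0892, -1.0917]
J₁: ẑ×o_n = [0.0892, -0.5934, 0.0000], ω = ẑ
J2: z=[-0.3090, -0.9511, 0.0000] o=[-0.6848, 0.2225, 0.0000] → [1.0383, -0.3374, 0.1832, -0.3090, -0.9511, 0.0000]
J3: z=[-0.8619, 0.2801, -0.4226] o=[-0.4476, 0.1454, -0.5347] → [-0.2551, -0.4185, 0.2431, -0.8619, 0.2801, -0.4226]
J4: z=[-0.4863, -0.6927, 0.5327] o=[-0.7350, 0.1028, -0.8524] → [0.2680, -0.0409, 0.1914, -0.4863, -0.6927, 0.5327]
J5: z=[0.8076, -0.1234, 0.5767] o=[-0.6778, -0.4681, -1.0545] → [-0.2140, 0.0787, 0.3164, 0.8076, -0.1234, 0.5767]
q̇ = J⁺·V = [-0.8800, -0.9240, 0.9370, 0.4530, 0.0860]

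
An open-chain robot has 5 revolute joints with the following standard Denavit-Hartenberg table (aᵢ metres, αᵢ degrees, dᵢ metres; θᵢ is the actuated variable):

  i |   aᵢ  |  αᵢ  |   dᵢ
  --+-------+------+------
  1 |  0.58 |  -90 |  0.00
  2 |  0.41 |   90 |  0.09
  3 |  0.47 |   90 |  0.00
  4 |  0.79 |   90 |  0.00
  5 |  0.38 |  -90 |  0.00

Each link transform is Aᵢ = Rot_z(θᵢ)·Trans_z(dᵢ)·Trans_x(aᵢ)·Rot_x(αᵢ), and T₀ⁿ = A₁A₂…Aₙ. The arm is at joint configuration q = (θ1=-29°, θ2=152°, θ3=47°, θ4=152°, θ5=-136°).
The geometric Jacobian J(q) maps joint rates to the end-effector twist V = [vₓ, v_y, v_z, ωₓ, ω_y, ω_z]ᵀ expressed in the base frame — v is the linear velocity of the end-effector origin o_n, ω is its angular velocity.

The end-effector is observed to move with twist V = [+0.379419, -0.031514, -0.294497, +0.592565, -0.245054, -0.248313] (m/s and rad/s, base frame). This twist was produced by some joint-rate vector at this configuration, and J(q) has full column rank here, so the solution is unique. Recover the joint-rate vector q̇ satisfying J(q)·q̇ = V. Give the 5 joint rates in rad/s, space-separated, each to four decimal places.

o_n = [0.5679, 0.0055, -0.3204]
J₁: ẑ×o_n = [-0.0055, 0.5679, 0.0000], ω = ẑ
J2: z=[0.4848, 0.8746, 0.0000] o=[0.5073, -0.2812, 0.0000] → [-0.2803, 0.1554, 0.0860, 0.4848, 0.8746, 0.0000]
J3: z=[0.4106, -0.2276, -0.8829] o=[0.2343, -0.0270, -0.1925] → [0.0578, -0.2420, 0.0893, 0.4106, -0.2276, -0.8829]
J4: z=[-0.8954, -0.2834, -0.3433] o=[0.1534, 0.4109, -0.3430] → [-0.1456, -0.1221, 0.4804, -0.8954, -0.2834, -0.3433]
J5: z=[0.2817, 0.2364, -0.9299] o=[0.4257, -0.3233, -0.4471] → [0.3358, -0.1679, 0.0591, 0.2817, 0.2364, -0.9299]
q̇ = J⁺·V = [0.2120, -0.4940, 0.3700, -0.6400, 0.3800]

0.2120 -0.4940 0.3700 -0.6400 0.3800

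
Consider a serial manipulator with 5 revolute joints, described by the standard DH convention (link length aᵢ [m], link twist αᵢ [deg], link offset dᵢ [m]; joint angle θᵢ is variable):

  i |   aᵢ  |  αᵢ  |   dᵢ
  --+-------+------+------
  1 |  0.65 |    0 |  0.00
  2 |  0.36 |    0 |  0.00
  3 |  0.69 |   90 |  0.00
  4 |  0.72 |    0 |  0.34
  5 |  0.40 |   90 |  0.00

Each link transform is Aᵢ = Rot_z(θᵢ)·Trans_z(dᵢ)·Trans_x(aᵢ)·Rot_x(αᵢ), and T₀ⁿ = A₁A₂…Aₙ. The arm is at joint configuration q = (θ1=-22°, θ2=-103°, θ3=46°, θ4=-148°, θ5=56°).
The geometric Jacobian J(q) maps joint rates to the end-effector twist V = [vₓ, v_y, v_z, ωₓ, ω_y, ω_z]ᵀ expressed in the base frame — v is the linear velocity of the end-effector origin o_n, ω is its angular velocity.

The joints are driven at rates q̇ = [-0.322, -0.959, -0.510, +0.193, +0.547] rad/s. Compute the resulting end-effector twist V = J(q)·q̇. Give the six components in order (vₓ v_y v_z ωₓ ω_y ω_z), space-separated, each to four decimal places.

o_n = [0.0749, -0.6675, -0.7813]
J₁: ẑ×o_n = [0.6675, 0.0749, -0.0000], ω = ẑ
J2: z=[0.0000, 0.0000, 1.0000] o=[0.6027, -0.2435, 0.0000] → [0.4240, -0.5278, 0.0000, 0.0000, 0.0000, 1.0000]
J3: z=[0.0000, 0.0000, 1.0000] o=[0.3962, -0.5384, 0.0000] → [0.1291, -0.3213, 0.0000, 0.0000, 0.0000, 1.0000]
J4: z=[-0.9816, -0.1908, 0.0000] o=[0.5278, -1.2157, 0.0000] → [0.1491, -0.7669, -0.6246, -0.9816, -0.1908, 0.0000]
J5: z=[-0.9816, -0.1908, 0.0000] o=[0.0776, -0.6812, -0.3815] → [0.0763, -0.3924, -0.0140, -0.9816, -0.1908, 0.0000]
V = J·q̇ = [-0.6169, 0.2832, -0.1282, -0.7264, -0.1412, -1.7910]

-0.6169 0.2832 -0.1282 -0.7264 -0.1412 -1.7910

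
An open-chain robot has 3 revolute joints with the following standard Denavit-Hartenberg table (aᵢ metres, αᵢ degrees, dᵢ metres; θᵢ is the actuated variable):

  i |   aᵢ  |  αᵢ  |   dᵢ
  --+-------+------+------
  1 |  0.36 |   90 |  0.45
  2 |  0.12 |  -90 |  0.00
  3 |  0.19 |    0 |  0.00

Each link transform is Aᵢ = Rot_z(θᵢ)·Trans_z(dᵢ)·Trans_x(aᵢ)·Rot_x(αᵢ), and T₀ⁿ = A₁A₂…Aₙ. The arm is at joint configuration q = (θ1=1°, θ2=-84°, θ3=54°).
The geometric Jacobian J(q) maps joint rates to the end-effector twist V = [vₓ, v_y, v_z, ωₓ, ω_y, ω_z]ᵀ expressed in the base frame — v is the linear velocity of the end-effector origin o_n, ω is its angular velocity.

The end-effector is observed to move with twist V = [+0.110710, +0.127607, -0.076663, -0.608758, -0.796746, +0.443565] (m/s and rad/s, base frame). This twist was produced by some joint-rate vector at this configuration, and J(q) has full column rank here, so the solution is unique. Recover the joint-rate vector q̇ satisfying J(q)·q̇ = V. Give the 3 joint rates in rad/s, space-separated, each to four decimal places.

0.5090 0.7860 -0.6260

o_n = [0.3815, 0.1604, 0.2196]
J₁: ẑ×o_n = [-0.1604, 0.3815, 0.0000], ω = ẑ
J2: z=[0.0175, -0.9998, 0.0000] o=[0.3599, 0.0063, 0.4500] → [0.2304, 0.0040, 0.0242, 0.0175, -0.9998, 0.0000]
J3: z=[0.9944, 0.0174, 0.1045] o=[0.3725, 0.0065, 0.3307] → [-0.0180, 0.1114, 0.1529, 0.9944, 0.0174, 0.1045]
q̇ = J⁺·V = [0.5090, 0.7860, -0.6260]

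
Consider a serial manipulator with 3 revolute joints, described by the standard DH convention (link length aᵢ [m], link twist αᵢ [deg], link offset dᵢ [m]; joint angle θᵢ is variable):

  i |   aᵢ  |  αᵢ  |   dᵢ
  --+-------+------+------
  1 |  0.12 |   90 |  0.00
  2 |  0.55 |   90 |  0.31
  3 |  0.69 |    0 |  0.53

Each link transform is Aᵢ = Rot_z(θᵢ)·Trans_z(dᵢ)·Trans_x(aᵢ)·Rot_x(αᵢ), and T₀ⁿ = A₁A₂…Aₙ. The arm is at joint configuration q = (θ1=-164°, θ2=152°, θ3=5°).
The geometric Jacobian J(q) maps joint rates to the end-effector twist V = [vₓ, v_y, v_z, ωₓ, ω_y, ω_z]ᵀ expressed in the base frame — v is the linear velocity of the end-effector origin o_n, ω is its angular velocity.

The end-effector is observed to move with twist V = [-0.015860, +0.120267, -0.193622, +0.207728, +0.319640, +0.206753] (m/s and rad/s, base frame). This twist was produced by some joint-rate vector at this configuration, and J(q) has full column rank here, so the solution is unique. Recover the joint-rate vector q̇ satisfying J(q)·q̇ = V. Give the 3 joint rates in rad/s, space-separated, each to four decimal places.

o_n = [0.5937, 0.5553, 1.0489]
J₁: ẑ×o_n = [-0.5553, 0.5937, 0.0000], ω = ẑ
J2: z=[-0.2756, 0.9613, 0.0000] o=[-0.1154, -0.0331, 0.0000] → [1.0082, 0.2891, -0.8437, -0.2756, 0.9613, 0.0000]
J3: z=[-0.4513, -0.1294, 0.8829] o=[0.2660, 0.3988, 0.2582] → [-0.2405, 0.6461, -0.0282, -0.4513, -0.1294, 0.8829]
q̇ = J⁺·V = [0.7480, 0.2500, -0.6130]

0.7480 0.2500 -0.6130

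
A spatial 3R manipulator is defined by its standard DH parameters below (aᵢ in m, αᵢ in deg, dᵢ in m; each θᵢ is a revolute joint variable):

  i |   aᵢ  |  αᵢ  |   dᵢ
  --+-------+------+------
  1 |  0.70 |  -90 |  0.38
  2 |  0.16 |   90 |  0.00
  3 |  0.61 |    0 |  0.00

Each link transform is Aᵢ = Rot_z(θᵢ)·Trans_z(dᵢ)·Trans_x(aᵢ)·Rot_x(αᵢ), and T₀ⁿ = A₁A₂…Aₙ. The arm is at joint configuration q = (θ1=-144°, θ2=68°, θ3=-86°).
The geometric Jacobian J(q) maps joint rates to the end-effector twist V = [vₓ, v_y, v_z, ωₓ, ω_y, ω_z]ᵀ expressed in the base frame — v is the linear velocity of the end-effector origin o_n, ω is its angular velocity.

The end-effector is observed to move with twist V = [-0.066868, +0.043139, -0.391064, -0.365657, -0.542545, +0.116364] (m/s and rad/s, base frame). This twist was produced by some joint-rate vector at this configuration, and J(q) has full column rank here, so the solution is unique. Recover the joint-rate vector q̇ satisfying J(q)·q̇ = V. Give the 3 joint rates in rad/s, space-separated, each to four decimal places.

-0.1320 0.2240 0.6630

o_n = [-0.9854, 0.0362, 0.1922]
J₁: ẑ×o_n = [-0.0362, -0.9854, 0.0000], ω = ẑ
J2: z=[0.5878, -0.8090, 0.0000] o=[-0.5663, -0.4114, 0.3800] → [0.1519, 0.1104, -0.0759, 0.5878, -0.8090, 0.0000]
J3: z=[-0.7501, -0.5450, 0.3746] o=[-0.6148, -0.4467, 0.2317] → [-0.1594, -0.1684, -0.5642, -0.7501, -0.5450, 0.3746]
q̇ = J⁺·V = [-0.1320, 0.2240, 0.6630]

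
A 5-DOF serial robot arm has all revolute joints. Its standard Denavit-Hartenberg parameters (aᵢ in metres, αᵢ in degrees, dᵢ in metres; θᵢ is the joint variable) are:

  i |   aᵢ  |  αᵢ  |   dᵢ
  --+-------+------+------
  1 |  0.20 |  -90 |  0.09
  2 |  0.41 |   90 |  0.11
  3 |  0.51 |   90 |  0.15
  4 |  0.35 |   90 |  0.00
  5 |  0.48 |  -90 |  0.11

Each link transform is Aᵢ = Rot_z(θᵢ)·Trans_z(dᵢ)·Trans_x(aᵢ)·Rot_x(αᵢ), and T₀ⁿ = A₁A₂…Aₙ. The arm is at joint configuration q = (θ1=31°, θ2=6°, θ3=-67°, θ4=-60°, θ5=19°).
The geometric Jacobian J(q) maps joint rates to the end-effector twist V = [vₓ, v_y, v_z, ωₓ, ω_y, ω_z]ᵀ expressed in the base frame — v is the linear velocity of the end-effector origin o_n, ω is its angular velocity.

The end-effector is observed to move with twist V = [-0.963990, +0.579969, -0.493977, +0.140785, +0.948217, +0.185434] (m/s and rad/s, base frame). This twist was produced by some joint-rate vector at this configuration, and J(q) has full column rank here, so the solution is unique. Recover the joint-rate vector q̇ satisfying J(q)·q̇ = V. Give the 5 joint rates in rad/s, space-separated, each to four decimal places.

o_n = [0.9784, -0.2320, -0.5690]
J₁: ẑ×o_n = [0.2320, 0.9784, -0.0000], ω = ẑ
J2: z=[-0.5150, 0.8572, 0.0000] o=[0.1714, 0.1030, 0.0900] → [-0.5649, -0.3394, -0.5192, -0.5150, 0.8572, 0.0000]
J3: z=[0.0896, 0.0538, 0.9945] o=[0.4643, 0.4073, 0.0471] → [0.6026, 0.5665, -0.0850, 0.0896, 0.0538, 0.9945]
J4: z=[-0.5835, -0.8064, 0.0962] o=[0.8894, 0.1150, 0.1755] → [0.6338, -0.4258, 0.2743, -0.5835, -0.8064, 0.0962]
J5: z=[-0.7438, 0.4831, -0.4619] o=[1.0035, -0.0043, -0.1331] → [-0.3157, -0.3127, 0.1815, -0.7438, 0.4831, -0.4619]
q̇ = J⁺·V = [0.8980, 0.6510, -0.7510, -0.6610, -0.2120]

0.8980 0.6510 -0.7510 -0.6610 -0.2120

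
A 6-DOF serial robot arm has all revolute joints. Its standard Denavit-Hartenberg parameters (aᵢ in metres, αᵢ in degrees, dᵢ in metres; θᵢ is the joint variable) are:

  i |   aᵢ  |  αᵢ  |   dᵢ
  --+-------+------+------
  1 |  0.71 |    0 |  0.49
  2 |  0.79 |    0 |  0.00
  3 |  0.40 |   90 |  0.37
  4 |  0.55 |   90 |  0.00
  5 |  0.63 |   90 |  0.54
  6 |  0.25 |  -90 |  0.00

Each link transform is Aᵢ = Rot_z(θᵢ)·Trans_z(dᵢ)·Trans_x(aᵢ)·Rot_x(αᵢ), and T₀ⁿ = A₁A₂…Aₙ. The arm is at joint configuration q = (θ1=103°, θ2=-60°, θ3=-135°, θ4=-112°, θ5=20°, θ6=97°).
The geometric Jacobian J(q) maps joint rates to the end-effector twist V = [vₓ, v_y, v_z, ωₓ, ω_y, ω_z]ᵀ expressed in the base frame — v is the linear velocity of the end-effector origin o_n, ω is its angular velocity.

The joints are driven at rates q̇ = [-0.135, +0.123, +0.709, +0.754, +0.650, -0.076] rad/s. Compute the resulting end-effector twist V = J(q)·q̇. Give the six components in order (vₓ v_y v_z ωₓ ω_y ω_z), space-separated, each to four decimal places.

o_n = [0.2392, 1.9851, 0.1229]
J₁: ẑ×o_n = [-1.9851, 0.2392, 0.0000], ω = ẑ
J2: z=[0.0000, 0.0000, 1.0000] o=[-0.1597, 0.6918, 0.4900] → [-1.2933, 0.3989, 0.0000, 0.0000, 0.0000, 1.0000]
J3: z=[0.0000, 0.0000, 1.0000] o=[0.4181, 1.2306, 0.4900] → [-0.7545, -0.1788, 0.0000, 0.0000, 0.0000, 1.0000]
J4: z=[-0.9994, 0.0349, 0.0000] o=[0.4041, 0.8308, 0.8600] → [-0.0257, -0.7366, -1.1478, -0.9994, 0.0349, 0.0000]
J5: z=[0.0324, 0.9266, 0.3746] o=[0.4113, 1.0367, 0.3500] → [-0.5657, -0.0571, 0.1901, 0.0324, 0.9266, 0.3746]
J6: z=[0.9436, 0.0953, -0.3171] o=[0.2212, 1.7663, 0.0034] → [0.0808, -0.1185, 0.2048, 0.9436, 0.0953, -0.3171]
V = J·q̇ = [-0.8193, -0.6935, -0.7574, -0.8042, 0.6214, 0.9646]

-0.8193 -0.6935 -0.7574 -0.8042 0.6214 0.9646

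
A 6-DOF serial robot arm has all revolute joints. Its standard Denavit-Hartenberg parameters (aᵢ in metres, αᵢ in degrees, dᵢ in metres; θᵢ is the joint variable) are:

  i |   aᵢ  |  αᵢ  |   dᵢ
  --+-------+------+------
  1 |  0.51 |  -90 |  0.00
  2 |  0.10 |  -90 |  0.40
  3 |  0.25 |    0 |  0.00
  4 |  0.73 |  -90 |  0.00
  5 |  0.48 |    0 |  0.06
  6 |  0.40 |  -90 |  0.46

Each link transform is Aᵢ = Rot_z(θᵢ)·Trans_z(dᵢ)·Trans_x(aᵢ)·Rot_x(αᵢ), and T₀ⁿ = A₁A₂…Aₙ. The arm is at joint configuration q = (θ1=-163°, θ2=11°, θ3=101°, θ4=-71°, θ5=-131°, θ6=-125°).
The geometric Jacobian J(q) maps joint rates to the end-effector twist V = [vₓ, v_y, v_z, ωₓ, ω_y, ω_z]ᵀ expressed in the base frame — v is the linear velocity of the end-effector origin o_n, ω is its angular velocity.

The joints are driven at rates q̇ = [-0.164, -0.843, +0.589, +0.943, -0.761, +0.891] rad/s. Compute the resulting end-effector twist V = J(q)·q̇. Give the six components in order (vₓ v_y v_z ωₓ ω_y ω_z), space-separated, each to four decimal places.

o_n = [-0.6892, 0.2650, 0.0124]
J₁: ẑ×o_n = [-0.2650, -0.6892, 0.0000], ω = ẑ
J2: z=[0.2924, -0.9563, 0.0000] o=[-0.4877, -0.1491, 0.0000] → [-0.0119, -0.0036, -0.0717, 0.2924, -0.9563, 0.0000]
J3: z=[0.1825, 0.0558, -0.9816] o=[-0.4646, -0.5603, -0.0191] → [0.8119, 0.2147, 0.1631, 0.1825, 0.0558, -0.9816]
J4: z=[0.1825, 0.0558, -0.9816] o=[-0.4916, -0.3120, -0.0100] → [0.5676, 0.1899, 0.1163, 0.1825, 0.0558, -0.9816]
J5: z=[0.2162, 0.9717, 0.0954] o=[-1.1918, -0.1443, -0.1306] → [0.0999, 0.0170, -0.3998, 0.2162, 0.9717, 0.0954]
J6: z=[0.2162, 0.9717, 0.0954] o=[-0.8107, -0.1381, -0.4285] → [0.3899, -0.0837, -0.0309, 0.2162, 0.9717, 0.0954]
V = J·q̇ = [1.3383, 0.3341, 0.5429, 0.0612, 1.0179, -1.6555]

1.3383 0.3341 0.5429 0.0612 1.0179 -1.6555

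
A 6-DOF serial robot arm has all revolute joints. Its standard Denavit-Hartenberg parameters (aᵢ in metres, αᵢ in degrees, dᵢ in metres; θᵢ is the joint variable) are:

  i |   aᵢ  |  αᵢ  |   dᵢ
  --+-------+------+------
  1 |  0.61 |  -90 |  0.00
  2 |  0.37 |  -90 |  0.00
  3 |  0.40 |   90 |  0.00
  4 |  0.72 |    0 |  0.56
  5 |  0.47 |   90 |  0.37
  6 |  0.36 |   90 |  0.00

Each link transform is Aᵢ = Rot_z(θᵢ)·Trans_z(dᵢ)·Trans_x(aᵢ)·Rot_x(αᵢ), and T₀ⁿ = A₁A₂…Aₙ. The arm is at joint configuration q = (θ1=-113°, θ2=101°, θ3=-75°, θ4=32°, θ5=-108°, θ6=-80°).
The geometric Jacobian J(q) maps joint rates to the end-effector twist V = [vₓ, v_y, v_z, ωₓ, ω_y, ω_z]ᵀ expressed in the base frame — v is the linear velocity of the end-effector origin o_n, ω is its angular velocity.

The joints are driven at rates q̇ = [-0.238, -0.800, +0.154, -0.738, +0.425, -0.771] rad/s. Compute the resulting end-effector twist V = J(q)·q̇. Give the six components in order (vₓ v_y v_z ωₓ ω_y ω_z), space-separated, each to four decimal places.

-0.3103 -0.4951 -0.2018 0.0218 0.4567 -0.6599

o_n = [0.8682, -1.1527, -0.1328]
J₁: ẑ×o_n = [1.1527, 0.8682, -0.0000], ω = ẑ
J2: z=[0.9205, -0.3907, 0.0000] o=[-0.2383, -0.5615, 0.0000] → [0.0519, 0.1223, -0.1119, 0.9205, -0.3907, 0.0000]
J3: z=[0.3836, 0.9036, 0.1908] o=[-0.2108, -0.4965, -0.3632] → [0.3334, 0.1175, -1.2266, 0.3836, 0.9036, 0.1908]
J4: z=[0.1662, -0.2708, 0.9482] o=[0.1526, -0.6293, -0.4648] → [0.4064, 0.6233, 0.1068, 0.1662, -0.2708, 0.9482]
J5: z=[0.1662, -0.2708, 0.9482] o=[0.9467, -0.6389, -0.0162] → [0.5188, -0.0551, -0.1067, 0.1662, -0.2708, 0.9482]
J6: z=[-0.9742, 0.1035, 0.2004] o=[0.9366, -1.1889, 0.2187] → [-0.0436, -0.3562, -0.0282, -0.9742, 0.1035, 0.2004]
V = J·q̇ = [-0.3103, -0.4951, -0.2018, 0.0218, 0.4567, -0.6599]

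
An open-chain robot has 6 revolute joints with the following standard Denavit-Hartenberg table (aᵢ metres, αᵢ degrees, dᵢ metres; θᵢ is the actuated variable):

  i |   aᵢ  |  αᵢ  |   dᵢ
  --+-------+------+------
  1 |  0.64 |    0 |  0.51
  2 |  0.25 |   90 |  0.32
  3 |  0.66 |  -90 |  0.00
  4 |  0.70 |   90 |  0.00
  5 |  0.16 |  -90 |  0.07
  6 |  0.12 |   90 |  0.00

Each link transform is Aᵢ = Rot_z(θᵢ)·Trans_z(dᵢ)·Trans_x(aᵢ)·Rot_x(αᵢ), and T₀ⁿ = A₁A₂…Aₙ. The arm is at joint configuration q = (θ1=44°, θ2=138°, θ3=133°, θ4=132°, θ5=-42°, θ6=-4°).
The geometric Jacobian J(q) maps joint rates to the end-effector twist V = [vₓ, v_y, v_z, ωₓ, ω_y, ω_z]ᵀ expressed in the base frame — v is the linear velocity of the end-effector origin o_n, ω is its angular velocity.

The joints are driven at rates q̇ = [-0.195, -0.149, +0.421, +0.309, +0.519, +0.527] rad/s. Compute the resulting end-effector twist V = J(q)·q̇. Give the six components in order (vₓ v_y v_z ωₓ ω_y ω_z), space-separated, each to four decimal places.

o_n = [0.1746, -0.2930, 1.0386]
J₁: ẑ×o_n = [0.2930, 0.1746, -0.0000], ω = ẑ
J2: z=[0.0000, 0.0000, 1.0000] o=[0.4604, 0.4446, 0.5100] → [0.7375, -0.2858, 0.0000, 0.0000, 0.0000, 1.0000]
J3: z=[-0.0349, 0.9994, 0.0000] o=[0.2105, 0.4359, 0.8300] → [0.2085, 0.0073, 0.0613, -0.0349, 0.9994, 0.0000]
J4: z=[0.7309, 0.0255, -0.6820] o=[0.6604, 0.4516, 1.3127] → [-0.5148, 0.5316, -0.5318, 0.7309, 0.0255, -0.6820]
J5: z=[0.5299, -0.6510, 0.5435] o=[0.3593, -0.0795, 0.9701] → [0.0714, -0.1367, -0.2334, 0.5299, -0.6510, 0.5435]
J6: z=[0.2554, -0.4886, -0.8343] o=[0.2670, -0.2180, 1.0230] → [-0.0702, 0.0731, -0.0643, 0.2554, -0.4886, -0.8343]
V = J·q̇ = [-0.2382, 0.1434, -0.2935, 0.6207, -0.1668, -0.7123]

-0.2382 0.1434 -0.2935 0.6207 -0.1668 -0.7123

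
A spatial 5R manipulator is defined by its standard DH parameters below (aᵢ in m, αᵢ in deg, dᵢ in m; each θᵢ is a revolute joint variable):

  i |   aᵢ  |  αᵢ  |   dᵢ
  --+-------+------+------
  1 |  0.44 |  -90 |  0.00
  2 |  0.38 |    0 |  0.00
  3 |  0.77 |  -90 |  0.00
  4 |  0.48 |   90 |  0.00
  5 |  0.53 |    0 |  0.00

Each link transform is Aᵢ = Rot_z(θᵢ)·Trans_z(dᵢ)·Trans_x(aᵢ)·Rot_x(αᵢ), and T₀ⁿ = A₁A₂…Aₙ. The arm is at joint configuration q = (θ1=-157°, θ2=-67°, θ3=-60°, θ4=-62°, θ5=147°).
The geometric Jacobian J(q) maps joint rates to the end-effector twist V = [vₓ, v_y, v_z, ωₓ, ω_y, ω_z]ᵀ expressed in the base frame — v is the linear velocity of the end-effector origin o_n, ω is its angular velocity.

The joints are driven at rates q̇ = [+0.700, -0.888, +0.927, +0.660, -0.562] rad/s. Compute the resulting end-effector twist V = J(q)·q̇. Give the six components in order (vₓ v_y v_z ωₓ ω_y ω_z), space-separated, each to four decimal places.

0.2935 -0.2819 0.3690 -0.2982 0.1177 1.4935

o_n = [-0.3059, -0.1639, 1.1518]
J₁: ẑ×o_n = [0.1639, -0.3059, 0.0000], ω = ẑ
J2: z=[0.3907, -0.9205, 0.0000] o=[-0.4050, -0.1719, 0.0000] → [-1.0602, -0.4500, 0.0944, 0.3907, -0.9205, 0.0000]
J3: z=[0.3907, -0.9205, 0.0000] o=[-0.5417, -0.2299, 0.3498] → [-0.7382, -0.3134, 0.2429, 0.3907, -0.9205, 0.0000]
J4: z=[-0.7351, -0.3121, 0.6018] o=[-0.1151, -0.0489, 0.9647] → [0.0109, 0.0227, 0.0250, -0.7351, -0.3121, 0.6018]
J5: z=[-0.3057, -0.6398, -0.7052] o=[0.1753, -0.3860, 1.1447] → [0.1521, 0.3414, -0.3757, -0.3057, -0.6398, -0.7052]
V = J·q̇ = [0.2935, -0.2819, 0.3690, -0.2982, 0.1177, 1.4935]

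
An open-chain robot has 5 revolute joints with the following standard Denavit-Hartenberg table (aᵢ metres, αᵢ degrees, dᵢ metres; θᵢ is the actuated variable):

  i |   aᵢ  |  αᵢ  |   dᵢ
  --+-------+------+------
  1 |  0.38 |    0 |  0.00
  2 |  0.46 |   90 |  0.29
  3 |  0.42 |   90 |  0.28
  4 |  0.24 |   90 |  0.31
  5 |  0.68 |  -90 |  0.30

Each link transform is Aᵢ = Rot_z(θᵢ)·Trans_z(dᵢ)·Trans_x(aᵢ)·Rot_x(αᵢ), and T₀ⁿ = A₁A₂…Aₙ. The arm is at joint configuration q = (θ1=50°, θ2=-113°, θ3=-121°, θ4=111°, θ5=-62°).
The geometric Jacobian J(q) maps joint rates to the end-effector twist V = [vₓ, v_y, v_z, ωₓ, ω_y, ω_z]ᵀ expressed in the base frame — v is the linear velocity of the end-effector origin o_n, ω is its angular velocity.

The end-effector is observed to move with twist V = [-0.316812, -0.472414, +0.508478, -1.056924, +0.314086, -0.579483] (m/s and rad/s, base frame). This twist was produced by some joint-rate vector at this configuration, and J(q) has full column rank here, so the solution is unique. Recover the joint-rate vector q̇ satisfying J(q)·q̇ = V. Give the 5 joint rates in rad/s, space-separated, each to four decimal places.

-0.4020 0.1840 0.5300 0.4650 0.7510

o_n = [-0.3612, -0.5242, -0.2879]
J₁: ẑ×o_n = [0.5242, -0.3612, 0.0000], ω = ẑ
J2: z=[0.0000, 0.0000, 1.0000] o=[0.2443, 0.2911, 0.0000] → [0.8153, -0.6055, 0.0000, 0.0000, 0.0000, 1.0000]
J3: z=[-0.8910, -0.4540, 0.0000] o=[0.4531, -0.1188, 0.2900] → [0.2623, -0.5149, -0.0084, -0.8910, -0.4540, 0.0000]
J4: z=[-0.3891, 0.7637, 0.5150] o=[0.1054, -0.0531, -0.0700] → [0.0762, -0.3251, 0.5397, -0.3891, 0.7637, 0.5150]
J5: z=[-0.5376, 0.2657, -0.8002] o=[-0.1948, 0.0424, 0.1634] → [-0.5734, -0.1094, 0.3489, -0.5376, 0.2657, -0.8002]
q̇ = J⁺·V = [-0.4020, 0.1840, 0.5300, 0.4650, 0.7510]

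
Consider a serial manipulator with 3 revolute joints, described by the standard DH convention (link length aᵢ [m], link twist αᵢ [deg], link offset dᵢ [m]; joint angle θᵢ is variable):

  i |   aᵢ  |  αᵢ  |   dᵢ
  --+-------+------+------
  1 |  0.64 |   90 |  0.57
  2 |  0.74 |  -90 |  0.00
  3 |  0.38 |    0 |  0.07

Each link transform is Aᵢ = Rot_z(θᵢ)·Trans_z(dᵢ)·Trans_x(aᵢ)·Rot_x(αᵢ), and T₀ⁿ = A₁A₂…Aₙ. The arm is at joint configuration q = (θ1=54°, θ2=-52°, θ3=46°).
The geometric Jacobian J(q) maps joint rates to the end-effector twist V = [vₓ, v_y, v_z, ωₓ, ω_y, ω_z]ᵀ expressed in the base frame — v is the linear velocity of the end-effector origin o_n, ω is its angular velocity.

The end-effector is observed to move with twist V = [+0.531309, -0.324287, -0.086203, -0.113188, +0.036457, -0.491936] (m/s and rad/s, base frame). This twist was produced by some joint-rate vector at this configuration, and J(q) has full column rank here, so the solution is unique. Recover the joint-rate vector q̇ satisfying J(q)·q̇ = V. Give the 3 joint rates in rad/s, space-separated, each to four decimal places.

-0.4630 -0.1130 -0.0470

o_n = [0.5508, 1.2231, -0.1780]
J₁: ẑ×o_n = [-1.2231, 0.5508, 0.0000], ω = ẑ
J2: z=[0.8090, -0.5878, 0.0000] o=[0.3762, 0.5178, 0.5700] → [0.4397, 0.6052, 0.6733, 0.8090, -0.5878, 0.0000]
J3: z=[0.4632, 0.6375, 0.6157] o=[0.6440, 0.8864, -0.0131] → [-0.3125, 0.0190, 0.2154, 0.4632, 0.6375, 0.6157]
q̇ = J⁺·V = [-0.4630, -0.1130, -0.0470]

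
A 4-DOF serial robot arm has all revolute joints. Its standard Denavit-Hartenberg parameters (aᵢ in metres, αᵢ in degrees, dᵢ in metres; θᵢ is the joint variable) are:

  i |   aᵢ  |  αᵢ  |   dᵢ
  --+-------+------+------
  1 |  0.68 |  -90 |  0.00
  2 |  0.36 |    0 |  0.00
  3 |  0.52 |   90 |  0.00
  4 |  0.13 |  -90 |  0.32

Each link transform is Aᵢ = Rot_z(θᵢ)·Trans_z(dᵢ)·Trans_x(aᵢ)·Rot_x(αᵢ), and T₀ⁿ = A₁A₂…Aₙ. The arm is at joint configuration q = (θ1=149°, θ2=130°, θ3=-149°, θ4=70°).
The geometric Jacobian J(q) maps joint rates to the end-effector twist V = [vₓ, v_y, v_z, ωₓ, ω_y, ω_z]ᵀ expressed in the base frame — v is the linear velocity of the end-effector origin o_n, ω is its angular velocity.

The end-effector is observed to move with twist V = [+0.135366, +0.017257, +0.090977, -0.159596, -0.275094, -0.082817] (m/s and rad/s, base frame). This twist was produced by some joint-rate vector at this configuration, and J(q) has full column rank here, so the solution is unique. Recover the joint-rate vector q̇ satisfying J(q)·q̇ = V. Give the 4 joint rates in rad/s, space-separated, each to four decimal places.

o_n = [-0.8156, 0.3476, 0.2106]
J₁: ẑ×o_n = [-0.3476, -0.8156, 0.0000], ω = ẑ
J2: z=[-0.5150, -0.8572, 0.0000] o=[-0.5829, 0.3502, 0.0000] → [-0.1805, 0.1084, -0.1981, -0.5150, -0.8572, 0.0000]
J3: z=[-0.5150, -0.8572, 0.0000] o=[-0.3845, 0.2310, -0.2758] → [-0.4169, 0.2505, -0.4295, -0.5150, -0.8572, 0.0000]
J4: z=[0.2791, -0.1677, 0.9455] o=[-0.8060, 0.4843, -0.1065] → [0.0761, -0.0976, -0.0398, 0.2791, -0.1677, 0.9455]
q̇ = J⁺·V = [-0.0970, 0.9860, -0.6680, 0.0150]

-0.0970 0.9860 -0.6680 0.0150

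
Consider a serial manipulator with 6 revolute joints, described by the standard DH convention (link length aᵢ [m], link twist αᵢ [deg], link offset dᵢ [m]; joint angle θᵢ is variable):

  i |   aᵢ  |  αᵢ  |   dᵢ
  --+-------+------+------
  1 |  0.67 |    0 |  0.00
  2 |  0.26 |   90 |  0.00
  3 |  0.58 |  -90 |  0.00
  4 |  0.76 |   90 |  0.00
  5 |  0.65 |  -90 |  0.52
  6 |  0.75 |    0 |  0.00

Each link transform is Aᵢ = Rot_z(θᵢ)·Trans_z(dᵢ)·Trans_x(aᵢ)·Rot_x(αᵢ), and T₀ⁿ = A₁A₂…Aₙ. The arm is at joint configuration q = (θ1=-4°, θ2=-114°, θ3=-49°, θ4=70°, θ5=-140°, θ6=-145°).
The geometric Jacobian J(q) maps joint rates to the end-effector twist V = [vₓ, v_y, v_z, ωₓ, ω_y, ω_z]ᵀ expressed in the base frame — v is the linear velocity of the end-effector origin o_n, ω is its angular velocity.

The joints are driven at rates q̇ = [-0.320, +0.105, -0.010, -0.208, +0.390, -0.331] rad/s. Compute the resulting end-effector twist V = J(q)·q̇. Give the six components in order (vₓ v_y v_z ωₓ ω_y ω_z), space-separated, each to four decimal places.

o_n = [0.3446, -1.4301, -1.3158]
J₁: ẑ×o_n = [1.4301, 0.3446, -0.0000], ω = ẑ
J2: z=[0.0000, 0.0000, 1.0000] o=[0.6684, -0.0467, 0.0000] → [1.3833, -0.3238, 0.0000, 0.0000, 0.0000, 1.0000]
J3: z=[-0.8829, 0.4695, 0.0000] o=[0.5463, -0.2763, 0.0000] → [-0.6177, -1.1617, 1.1134, -0.8829, 0.4695, 0.0000]
J4: z=[-0.3543, -0.6664, 0.6561] o=[0.3677, -0.6123, -0.4377] → [1.1216, -0.3262, 0.2744, -0.3543, -0.6664, 0.6561]
J5: z=[-0.5914, -0.3838, -0.7092] o=[0.9182, -1.0981, -0.6339] → [0.0263, 0.0035, -0.0238, -0.5914, -0.3838, -0.7092]
J6: z=[0.7370, 0.0995, -0.6685] o=[0.3980, -0.7010, -1.1483] → [-0.5041, 0.1592, -0.5321, 0.7370, 0.0995, -0.6685]
V = J·q̇ = [-0.3624, -0.1161, 0.0986, -0.3921, -0.0487, -0.4068]

-0.3624 -0.1161 0.0986 -0.3921 -0.0487 -0.4068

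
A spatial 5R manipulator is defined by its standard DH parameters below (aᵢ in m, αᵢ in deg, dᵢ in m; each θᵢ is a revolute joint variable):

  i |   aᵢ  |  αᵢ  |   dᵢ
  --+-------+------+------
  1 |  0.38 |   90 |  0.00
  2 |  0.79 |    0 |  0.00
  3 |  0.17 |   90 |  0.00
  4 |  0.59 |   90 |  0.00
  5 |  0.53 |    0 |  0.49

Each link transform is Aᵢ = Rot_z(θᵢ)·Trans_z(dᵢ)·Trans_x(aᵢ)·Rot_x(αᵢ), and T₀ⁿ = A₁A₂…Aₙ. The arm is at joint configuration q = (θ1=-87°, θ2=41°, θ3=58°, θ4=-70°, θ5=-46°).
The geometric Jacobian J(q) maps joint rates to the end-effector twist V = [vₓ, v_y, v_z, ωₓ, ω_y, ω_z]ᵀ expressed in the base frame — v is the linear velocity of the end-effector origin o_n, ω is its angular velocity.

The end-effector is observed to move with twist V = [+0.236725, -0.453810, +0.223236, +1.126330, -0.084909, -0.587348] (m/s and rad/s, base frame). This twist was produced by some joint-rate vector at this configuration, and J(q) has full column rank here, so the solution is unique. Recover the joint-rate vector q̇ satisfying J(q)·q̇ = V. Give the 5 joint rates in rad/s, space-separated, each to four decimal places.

-0.0250 -0.4970 -0.4130 0.0540 0.6150

o_n = [1.0976, -0.5371, 0.4955]
J₁: ẑ×o_n = [0.5371, 1.0976, -0.0000], ω = ẑ
J2: z=[-0.9986, -0.0523, 0.0000] o=[0.0199, -0.3795, 0.0000] → [-0.0259, 0.4948, 0.2138, -0.9986, -0.0523, 0.0000]
J3: z=[-0.9986, -0.0523, 0.0000] o=[0.0511, -0.9749, 0.5183] → [0.0012, -0.0228, -0.3824, -0.9986, -0.0523, 0.0000]
J4: z=[0.0517, -0.9863, 0.1564] o=[0.0497, -0.9483, 0.6862] → [0.1238, 0.1738, 1.0548, 0.0517, -0.9863, 0.1564]
J5: z=[0.3492, -0.1289, -0.9281] o=[0.6017, -0.8878, 0.8855] → [0.3757, -0.3240, 0.1864, 0.3492, -0.1289, -0.9281]
q̇ = J⁺·V = [-0.0250, -0.4970, -0.4130, 0.0540, 0.6150]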